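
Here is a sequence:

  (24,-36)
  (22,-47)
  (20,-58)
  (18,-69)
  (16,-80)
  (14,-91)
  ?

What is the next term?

(12,-102)

First entry goes 24, 22, 20, 18, 16, 14 → 12 (−2 each step).
Second entry: −11 each step, so -36, -47, -58, -69, -80, -91 → -102.
Putting it together: (12,-102).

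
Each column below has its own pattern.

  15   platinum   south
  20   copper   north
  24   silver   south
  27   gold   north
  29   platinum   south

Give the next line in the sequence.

First component: 15, 20, 24, 27, 29 → 30 (differences are 5, 4, 3, … (decreasing by 1 each time)).
Metal: repeats platinum → copper → silver → gold; platinum, copper, silver, gold, platinum → copper.
For the direction, alternates south ↔ north: south, north, south, north, south → north.
So the next line is 30  copper  north.

30  copper  north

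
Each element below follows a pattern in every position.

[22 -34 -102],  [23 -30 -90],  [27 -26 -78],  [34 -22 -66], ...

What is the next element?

[44 -18 -54]

First part: differences are 1, 4, 7, … (increasing by 3 each time); 22, 23, 27, 34 → 44.
Second part: +4 each step; -34, -30, -26, -22 → -18.
Third part: -102, -90, -78, -66 → -54 (always 3 × the second part).
So the next element is [44 -18 -54].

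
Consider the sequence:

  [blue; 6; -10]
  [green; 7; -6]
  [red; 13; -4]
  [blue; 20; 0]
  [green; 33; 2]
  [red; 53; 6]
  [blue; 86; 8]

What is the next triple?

Colour: blue, green, red, blue, green, red, blue → green (repeats blue → green → red).
Second part: each term is the sum of the two before it, so 6, 7, 13, 20, 33, 53, 86 → 139.
Third part goes -10, -6, -4, 0, 2, 6, 8 → 12 (alternating steps +4, +2, +4, +2, …).
Combining the parts gives [green; 139; 12].

[green; 139; 12]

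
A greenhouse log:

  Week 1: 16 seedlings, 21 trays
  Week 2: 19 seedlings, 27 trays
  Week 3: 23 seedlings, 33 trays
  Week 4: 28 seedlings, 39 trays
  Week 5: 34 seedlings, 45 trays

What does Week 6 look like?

Seedlings: differences are 3, 4, 5, … (increasing by 1 each time), so 16, 19, 23, 28, 34 → 41.
Trays — +6 each step: 21, 27, 33, 39, 45 → 51.
Putting it together: 41 seedlings, 51 trays.

41 seedlings, 51 trays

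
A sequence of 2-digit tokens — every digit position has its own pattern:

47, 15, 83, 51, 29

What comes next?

97

First digit: −3 each step, mod 10; 4, 1, 8, 5, 2 → 9.
Second digit — −2 each step, mod 10: 7, 5, 3, 1, 9 → 7.
Combining the parts gives 97.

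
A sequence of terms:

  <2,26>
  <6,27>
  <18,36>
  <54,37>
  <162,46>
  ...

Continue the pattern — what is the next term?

First component: 2, 6, 18, 54, 162 → 486 (×3 each step).
Second component: 26, 27, 36, 37, 46 → 47 (alternating steps +1, +9, +1, +9, …).
Putting it together: <486,47>.

<486,47>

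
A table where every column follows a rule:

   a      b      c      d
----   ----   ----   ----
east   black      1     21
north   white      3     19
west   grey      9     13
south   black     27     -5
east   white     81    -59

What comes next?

north  grey  243  -221

Column a: repeats east → north → west → south; east, north, west, south, east → north.
Column b: black, white, grey, black, white → grey (repeats black → white → grey).
Column c: 1, 3, 9, 27, 81 → 243 (×3 each step).
For the column d, together with the column c always sums to 22: 21, 19, 13, -5, -59 → -221.
Putting it together: north  grey  243  -221.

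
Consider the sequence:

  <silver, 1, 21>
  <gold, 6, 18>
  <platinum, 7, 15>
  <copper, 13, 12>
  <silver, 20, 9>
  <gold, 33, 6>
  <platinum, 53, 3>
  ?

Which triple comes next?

<copper, 86, 0>

For the metal, repeats silver → gold → platinum → copper: silver, gold, platinum, copper, silver, gold, platinum → copper.
For the second component, each term is the sum of the two before it: 1, 6, 7, 13, 20, 33, 53 → 86.
Third component goes 21, 18, 15, 12, 9, 6, 3 → 0 (−3 each step).
Combining the parts gives <copper, 86, 0>.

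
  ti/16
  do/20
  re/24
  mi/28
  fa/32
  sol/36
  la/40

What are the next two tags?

Note: runs through the solfège scale do→ti; ti, do, re, mi, fa, sol, la → ti → do.
For the second component, +4 each step: 16, 20, 24, 28, 32, 36, 40 → 44 → 48.
So the next two tags are ti/44 and do/48.

ti/44, do/48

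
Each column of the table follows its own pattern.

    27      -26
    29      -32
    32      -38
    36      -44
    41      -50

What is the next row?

First component: differences are 2, 3, 4, … (increasing by 1 each time); 27, 29, 32, 36, 41 → 47.
For the second component, −6 each step: -26, -32, -38, -44, -50 → -56.
Combining the parts gives 47  -56.

47  -56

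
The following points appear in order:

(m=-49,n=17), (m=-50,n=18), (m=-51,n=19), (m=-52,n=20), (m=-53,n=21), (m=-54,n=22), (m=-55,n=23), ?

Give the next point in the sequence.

(m=-56,n=24)

M — −1 each step: -49, -50, -51, -52, -53, -54, -55 → -56.
N — together with the m always sums to -32: 17, 18, 19, 20, 21, 22, 23 → 24.
Putting it together: (m=-56,n=24).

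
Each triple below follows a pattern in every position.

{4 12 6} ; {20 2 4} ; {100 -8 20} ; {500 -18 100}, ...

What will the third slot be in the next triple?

First slot: ×5 each step, so 4, 20, 100, 500 → 2500.
Third slot: always the previous value of the first slot; 6, 4, 20, 100 → 500.

500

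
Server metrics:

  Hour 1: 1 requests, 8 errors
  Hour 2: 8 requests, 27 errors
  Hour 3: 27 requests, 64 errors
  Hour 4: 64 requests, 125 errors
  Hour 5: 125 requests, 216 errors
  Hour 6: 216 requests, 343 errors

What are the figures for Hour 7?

For the requests, perfect cubes: 1³, 2³, 3³, …: 1, 8, 27, 64, 125, 216 → 343.
Errors: perfect cubes: 2³, 3³, 4³, …; 8, 27, 64, 125, 216, 343 → 512.
So the next row is 343 requests, 512 errors.

343 requests, 512 errors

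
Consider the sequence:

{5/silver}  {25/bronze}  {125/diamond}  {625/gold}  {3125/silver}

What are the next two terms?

{15625/bronze}, {78125/diamond}

First coordinate goes 5, 25, 125, 625, 3125 → 15625 → 78125 (×5 each step).
Rank — repeats silver → bronze → diamond → gold: silver, bronze, diamond, gold, silver → bronze → diamond.
Putting the parts together: {15625/bronze} and then {78125/diamond}.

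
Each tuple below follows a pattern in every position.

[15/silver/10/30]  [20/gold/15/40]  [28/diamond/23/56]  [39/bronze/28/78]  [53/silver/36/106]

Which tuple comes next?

First value: 15, 20, 28, 39, 53 → 70 (differences are 5, 8, 11, … (increasing by 3 each time)).
Rank: silver, gold, diamond, bronze, silver → gold (repeats silver → gold → diamond → bronze).
Third value — alternating steps +5, +8, +5, +8, …: 10, 15, 23, 28, 36 → 41.
Fourth value — always 2 × the first value: 30, 40, 56, 78, 106 → 140.
So the next tuple is [70/gold/41/140].

[70/gold/41/140]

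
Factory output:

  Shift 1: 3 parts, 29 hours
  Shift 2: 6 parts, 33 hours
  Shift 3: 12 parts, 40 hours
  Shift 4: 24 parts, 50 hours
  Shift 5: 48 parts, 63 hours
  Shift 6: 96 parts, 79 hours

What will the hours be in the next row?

Parts: 3, 6, 12, 24, 48, 96 → 192 (×2 each step).
Hours goes 29, 33, 40, 50, 63, 79 → 98 (differences are 4, 7, 10, … (increasing by 3 each time)).

98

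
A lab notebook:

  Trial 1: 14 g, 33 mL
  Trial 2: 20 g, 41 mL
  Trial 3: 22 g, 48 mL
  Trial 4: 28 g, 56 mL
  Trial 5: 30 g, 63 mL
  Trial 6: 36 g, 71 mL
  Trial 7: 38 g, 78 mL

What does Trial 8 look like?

44 g, 86 mL

G: alternating steps +6, +2, +6, +2, …; 14, 20, 22, 28, 30, 36, 38 → 44.
ML: alternating steps +8, +7, +8, +7, …; 33, 41, 48, 56, 63, 71, 78 → 86.
Putting it together: 44 g, 86 mL.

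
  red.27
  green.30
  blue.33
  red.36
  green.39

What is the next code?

blue.42

Colour: red, green, blue, red, green → blue (repeats red → green → blue).
Second component: 27, 30, 33, 36, 39 → 42 (+3 each step).
Putting it together: blue.42.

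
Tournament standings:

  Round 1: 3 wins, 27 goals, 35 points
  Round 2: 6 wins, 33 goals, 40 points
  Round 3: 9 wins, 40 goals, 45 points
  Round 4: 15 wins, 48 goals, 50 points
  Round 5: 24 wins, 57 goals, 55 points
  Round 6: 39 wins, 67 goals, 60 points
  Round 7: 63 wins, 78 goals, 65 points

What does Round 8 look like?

102 wins, 90 goals, 70 points

Wins goes 3, 6, 9, 15, 24, 39, 63 → 102 (each term is the sum of the two before it).
Goals goes 27, 33, 40, 48, 57, 67, 78 → 90 (differences are 6, 7, 8, … (increasing by 1 each time)).
Points: +5 each step; 35, 40, 45, 50, 55, 60, 65 → 70.
Putting it together: 102 wins, 90 goals, 70 points.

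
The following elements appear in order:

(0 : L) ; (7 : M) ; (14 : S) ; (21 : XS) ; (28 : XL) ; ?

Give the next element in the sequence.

First entry goes 0, 7, 14, 21, 28 → 35 (+7 each step).
Size: runs backward through clothing sizes XS→XL, so L, M, S, XS, XL → L.
Combining the parts gives (35 : L).

(35 : L)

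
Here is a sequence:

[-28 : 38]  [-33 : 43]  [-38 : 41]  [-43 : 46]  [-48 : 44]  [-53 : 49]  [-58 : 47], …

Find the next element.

[-63 : 52]

First component — −5 each step: -28, -33, -38, -43, -48, -53, -58 → -63.
Second component: 38, 43, 41, 46, 44, 49, 47 → 52 (alternating steps +5, −2, +5, −2, …).
Putting it together: [-63 : 52].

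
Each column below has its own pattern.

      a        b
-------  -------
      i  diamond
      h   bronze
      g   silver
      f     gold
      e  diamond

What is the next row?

d  bronze

Column a — letters move back 1 place in the alphabet: i, h, g, f, e → d.
Column b: repeats diamond → bronze → silver → gold; diamond, bronze, silver, gold, diamond → bronze.
So the next row is d  bronze.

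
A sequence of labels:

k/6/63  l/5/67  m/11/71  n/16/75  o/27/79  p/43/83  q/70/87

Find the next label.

r/113/91

Letter: letters move forward 1 place in the alphabet, so k, l, m, n, o, p, q → r.
Second component — each term is the sum of the two before it: 6, 5, 11, 16, 27, 43, 70 → 113.
Third component: +4 each step; 63, 67, 71, 75, 79, 83, 87 → 91.
Combining the parts gives r/113/91.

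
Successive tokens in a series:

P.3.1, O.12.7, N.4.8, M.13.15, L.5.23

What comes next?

Letter: P, O, N, M, L → K (letters move back 1 place in the alphabet).
Second component goes 3, 12, 4, 13, 5 → 14 (alternating steps +9, −8, +9, −8, …).
Third component goes 1, 7, 8, 15, 23 → 38 (each term is the sum of the two before it).
Putting it together: K.14.38.

K.14.38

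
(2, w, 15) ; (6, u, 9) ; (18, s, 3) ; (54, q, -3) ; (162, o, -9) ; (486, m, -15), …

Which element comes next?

First value: 2, 6, 18, 54, 162, 486 → 1458 (×3 each step).
Letter: letters move back 2 places in the alphabet; w, u, s, q, o, m → k.
Third value goes 15, 9, 3, -3, -9, -15 → -21 (−6 each step).
Putting it together: (1458, k, -21).

(1458, k, -21)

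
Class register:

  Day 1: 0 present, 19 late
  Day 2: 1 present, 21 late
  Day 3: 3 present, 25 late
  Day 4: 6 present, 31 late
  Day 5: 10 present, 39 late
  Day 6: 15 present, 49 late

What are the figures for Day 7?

21 present, 61 late

Present: differences are 1, 2, 3, … (increasing by 1 each time), so 0, 1, 3, 6, 10, 15 → 21.
Late: differences are 2, 4, 6, … (increasing by 2 each time), so 19, 21, 25, 31, 39, 49 → 61.
Putting it together: 21 present, 61 late.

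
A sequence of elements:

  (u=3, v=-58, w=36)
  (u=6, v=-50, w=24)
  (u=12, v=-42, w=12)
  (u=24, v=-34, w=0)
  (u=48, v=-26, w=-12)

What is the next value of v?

-18

V: -58, -50, -42, -34, -26 → -18 (+8 each step).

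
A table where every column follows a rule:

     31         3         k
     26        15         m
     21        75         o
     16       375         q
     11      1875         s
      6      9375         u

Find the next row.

First component: −5 each step; 31, 26, 21, 16, 11, 6 → 1.
For the second component, ×5 each step: 3, 15, 75, 375, 1875, 9375 → 46875.
Letter: letters move forward 2 places in the alphabet; k, m, o, q, s, u → w.
So the next row is 1  46875  w.

1  46875  w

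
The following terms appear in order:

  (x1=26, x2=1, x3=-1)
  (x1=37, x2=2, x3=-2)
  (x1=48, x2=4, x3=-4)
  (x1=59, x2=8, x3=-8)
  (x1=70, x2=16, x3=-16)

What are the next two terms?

X1 goes 26, 37, 48, 59, 70 → 81 → 92 (+11 each step).
X2: ×2 each step, so 1, 2, 4, 8, 16 → 32 → 64.
X3: ×2 each step; -1, -2, -4, -8, -16 → -32 → -64.
Putting the parts together: (x1=81, x2=32, x3=-32) and then (x1=92, x2=64, x3=-64).

(x1=81, x2=32, x3=-32), (x1=92, x2=64, x3=-64)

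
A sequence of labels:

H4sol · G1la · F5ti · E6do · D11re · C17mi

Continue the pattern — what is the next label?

For the letter, letters move back 1 place in the alphabet: H, G, F, E, D, C → B.
Second component: each term is the sum of the two before it; 4, 1, 5, 6, 11, 17 → 28.
Note goes sol, la, ti, do, re, mi → fa (runs through the solfège scale do→ti).
Combining the parts gives B28fa.

B28fa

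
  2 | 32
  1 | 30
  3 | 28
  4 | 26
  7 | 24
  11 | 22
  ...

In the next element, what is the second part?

20

First part — each term is the sum of the two before it: 2, 1, 3, 4, 7, 11 → 18.
Second part: −2 each step; 32, 30, 28, 26, 24, 22 → 20.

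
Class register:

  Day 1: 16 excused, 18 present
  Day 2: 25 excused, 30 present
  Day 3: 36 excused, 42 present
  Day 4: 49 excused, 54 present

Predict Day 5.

64 excused, 66 present

For the excused, perfect squares: 4², 5², 6², …: 16, 25, 36, 49 → 64.
Present — +12 each step: 18, 30, 42, 54 → 66.
Putting it together: 64 excused, 66 present.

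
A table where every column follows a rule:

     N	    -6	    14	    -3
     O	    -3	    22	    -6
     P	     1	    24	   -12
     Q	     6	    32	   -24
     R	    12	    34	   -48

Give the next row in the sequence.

Letter: letters move forward 1 place in the alphabet; N, O, P, Q, R → S.
Second component: differences are 3, 4, 5, … (increasing by 1 each time), so -6, -3, 1, 6, 12 → 19.
Third component: 14, 22, 24, 32, 34 → 42 (alternating steps +8, +2, +8, +2, …).
For the fourth component, ×2 each step: -3, -6, -12, -24, -48 → -96.
Combining the parts gives S  19  42  -96.

S  19  42  -96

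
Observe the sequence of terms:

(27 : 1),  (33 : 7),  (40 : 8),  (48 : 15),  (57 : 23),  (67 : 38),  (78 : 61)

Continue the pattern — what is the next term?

(90 : 99)

First coordinate: differences are 6, 7, 8, … (increasing by 1 each time), so 27, 33, 40, 48, 57, 67, 78 → 90.
Second coordinate — each term is the sum of the two before it: 1, 7, 8, 15, 23, 38, 61 → 99.
Putting it together: (90 : 99).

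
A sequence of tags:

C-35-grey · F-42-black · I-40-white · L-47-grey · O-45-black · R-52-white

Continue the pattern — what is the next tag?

Letter — letters move forward 3 places in the alphabet: C, F, I, L, O, R → U.
For the second component, alternating steps +7, −2, +7, −2, …: 35, 42, 40, 47, 45, 52 → 50.
Shade — repeats grey → black → white: grey, black, white, grey, black, white → grey.
Combining the parts gives U-50-grey.

U-50-grey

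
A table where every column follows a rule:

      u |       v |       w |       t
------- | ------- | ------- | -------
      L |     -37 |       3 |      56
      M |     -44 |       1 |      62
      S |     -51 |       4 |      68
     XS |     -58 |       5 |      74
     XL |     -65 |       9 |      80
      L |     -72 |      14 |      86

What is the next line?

M  -79  23  92

Column u goes L, M, S, XS, XL, L → M (repeats L → M → S → XS → XL).
Column v: -37, -44, -51, -58, -65, -72 → -79 (−7 each step).
Column w: 3, 1, 4, 5, 9, 14 → 23 (each term is the sum of the two before it).
Column t: +6 each step, so 56, 62, 68, 74, 80, 86 → 92.
Combining the parts gives M  -79  23  92.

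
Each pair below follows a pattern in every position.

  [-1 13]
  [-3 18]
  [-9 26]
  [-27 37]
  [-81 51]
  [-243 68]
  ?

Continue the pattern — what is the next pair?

[-729 88]

First slot — ×3 each step: -1, -3, -9, -27, -81, -243 → -729.
Second slot: differences are 5, 8, 11, … (increasing by 3 each time); 13, 18, 26, 37, 51, 68 → 88.
Putting it together: [-729 88].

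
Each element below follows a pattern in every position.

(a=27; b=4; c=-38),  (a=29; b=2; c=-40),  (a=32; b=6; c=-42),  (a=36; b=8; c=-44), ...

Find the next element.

A: 27, 29, 32, 36 → 41 (differences are 2, 3, 4, … (increasing by 1 each time)).
B goes 4, 2, 6, 8 → 14 (each term is the sum of the two before it).
C goes -38, -40, -42, -44 → -46 (−2 each step).
Combining the parts gives (a=41; b=14; c=-46).

(a=41; b=14; c=-46)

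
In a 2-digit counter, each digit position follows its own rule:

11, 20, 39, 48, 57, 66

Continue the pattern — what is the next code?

First digit: +1 each step, mod 10, so 1, 2, 3, 4, 5, 6 → 7.
Second digit goes 1, 0, 9, 8, 7, 6 → 5 (−1 each step, mod 10).
Combining the parts gives 75.

75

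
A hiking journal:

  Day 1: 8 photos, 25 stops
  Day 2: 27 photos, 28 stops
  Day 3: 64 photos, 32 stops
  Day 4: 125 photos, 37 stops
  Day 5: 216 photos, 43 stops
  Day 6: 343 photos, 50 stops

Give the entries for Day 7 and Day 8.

For the photos, perfect cubes: 2³, 3³, 4³, …: 8, 27, 64, 125, 216, 343 → 512 → 729.
Stops goes 25, 28, 32, 37, 43, 50 → 58 → 67 (differences are 3, 4, 5, … (increasing by 1 each time)).
Putting the parts together: 512 photos, 58 stops and then 729 photos, 67 stops.

512 photos, 58 stops; 729 photos, 67 stops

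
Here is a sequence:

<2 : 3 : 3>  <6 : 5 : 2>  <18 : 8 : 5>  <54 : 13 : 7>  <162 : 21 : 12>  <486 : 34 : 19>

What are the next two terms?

First slot — ×3 each step: 2, 6, 18, 54, 162, 486 → 1458 → 4374.
For the second slot, each term is the sum of the two before it: 3, 5, 8, 13, 21, 34 → 55 → 89.
Third slot goes 3, 2, 5, 7, 12, 19 → 31 → 50 (each term is the sum of the two before it).
Putting the parts together: <1458 : 55 : 31> and then <4374 : 89 : 50>.

<1458 : 55 : 31>, <4374 : 89 : 50>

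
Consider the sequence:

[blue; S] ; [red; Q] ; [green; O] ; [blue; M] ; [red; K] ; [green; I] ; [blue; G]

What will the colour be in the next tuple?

Colour: repeats blue → red → green; blue, red, green, blue, red, green, blue → red.

red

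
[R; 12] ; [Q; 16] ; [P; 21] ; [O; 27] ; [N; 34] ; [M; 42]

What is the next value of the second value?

51

Second value — differences are 4, 5, 6, … (increasing by 1 each time): 12, 16, 21, 27, 34, 42 → 51.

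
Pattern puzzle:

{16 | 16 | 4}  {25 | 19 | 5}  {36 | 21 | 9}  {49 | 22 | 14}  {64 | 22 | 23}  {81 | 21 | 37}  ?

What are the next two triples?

{100 | 19 | 60}, {121 | 16 | 97}

First value: 16, 25, 36, 49, 64, 81 → 100 → 121 (perfect squares: 4², 5², 6², …).
Second value — differences are 3, 2, 1, … (decreasing by 1 each time): 16, 19, 21, 22, 22, 21 → 19 → 16.
Third value goes 4, 5, 9, 14, 23, 37 → 60 → 97 (each term is the sum of the two before it).
So the next two triples are {100 | 19 | 60} and {121 | 16 | 97}.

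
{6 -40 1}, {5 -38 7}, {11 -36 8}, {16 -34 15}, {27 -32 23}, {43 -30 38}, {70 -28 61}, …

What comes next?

First part goes 6, 5, 11, 16, 27, 43, 70 → 113 (each term is the sum of the two before it).
For the second part, +2 each step: -40, -38, -36, -34, -32, -30, -28 → -26.
Third part: each term is the sum of the two before it, so 1, 7, 8, 15, 23, 38, 61 → 99.
Putting it together: {113 -26 99}.

{113 -26 99}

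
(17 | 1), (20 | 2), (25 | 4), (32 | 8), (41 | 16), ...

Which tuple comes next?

(52 | 32)

For the first value, differences are 3, 5, 7, … (increasing by 2 each time): 17, 20, 25, 32, 41 → 52.
Second value: ×2 each step; 1, 2, 4, 8, 16 → 32.
So the next tuple is (52 | 32).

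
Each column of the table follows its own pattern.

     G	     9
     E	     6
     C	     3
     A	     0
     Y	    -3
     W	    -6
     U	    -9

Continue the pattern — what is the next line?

S  -12

Letter: letters move back 2 places in the alphabet, wrapping A→Z; G, E, C, A, Y, W, U → S.
Second component: −3 each step; 9, 6, 3, 0, -3, -6, -9 → -12.
Putting it together: S  -12.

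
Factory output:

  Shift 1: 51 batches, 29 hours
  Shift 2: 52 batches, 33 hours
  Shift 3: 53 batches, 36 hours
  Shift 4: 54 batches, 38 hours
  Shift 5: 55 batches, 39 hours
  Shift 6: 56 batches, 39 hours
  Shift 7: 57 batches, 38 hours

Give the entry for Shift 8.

58 batches, 36 hours

Batches: 51, 52, 53, 54, 55, 56, 57 → 58 (+1 each step).
Hours: differences are 4, 3, 2, … (decreasing by 1 each time); 29, 33, 36, 38, 39, 39, 38 → 36.
So the next record is 58 batches, 36 hours.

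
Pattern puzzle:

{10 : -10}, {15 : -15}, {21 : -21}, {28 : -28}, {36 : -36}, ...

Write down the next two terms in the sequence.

{45 : -45}, {55 : -55}

First component: 10, 15, 21, 28, 36 → 45 → 55 (differences are 5, 6, 7, … (increasing by 1 each time)).
Second component goes -10, -15, -21, -28, -36 → -45 → -55 (always the negative of the first component).
So the next two terms are {45 : -45} and {55 : -55}.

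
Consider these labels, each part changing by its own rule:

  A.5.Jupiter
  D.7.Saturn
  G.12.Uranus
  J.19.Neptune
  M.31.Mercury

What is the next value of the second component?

50

Second component: each term is the sum of the two before it; 5, 7, 12, 19, 31 → 50.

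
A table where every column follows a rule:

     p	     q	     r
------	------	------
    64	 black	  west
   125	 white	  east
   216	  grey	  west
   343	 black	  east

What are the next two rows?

512  white  west; 729  grey  east

Column p: 64, 125, 216, 343 → 512 → 729 (perfect cubes: 4³, 5³, 6³, …).
Column q goes black, white, grey, black → white → grey (repeats black → white → grey).
Column r: west, east, west, east → west → east (alternates west ↔ east).
Putting the parts together: 512  white  west and then 729  grey  east.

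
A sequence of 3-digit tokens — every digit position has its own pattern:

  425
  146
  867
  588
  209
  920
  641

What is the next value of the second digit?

6

Second digit goes 2, 4, 6, 8, 0, 2, 4 → 6 (+2 each step, mod 10).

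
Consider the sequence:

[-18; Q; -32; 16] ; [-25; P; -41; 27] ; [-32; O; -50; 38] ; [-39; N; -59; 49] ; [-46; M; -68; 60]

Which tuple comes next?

[-53; L; -77; 71]

First slot: −7 each step; -18, -25, -32, -39, -46 → -53.
Letter goes Q, P, O, N, M → L (letters move back 1 place in the alphabet).
Third slot goes -32, -41, -50, -59, -68 → -77 (−9 each step).
Fourth slot goes 16, 27, 38, 49, 60 → 71 (+11 each step).
Putting it together: [-53; L; -77; 71].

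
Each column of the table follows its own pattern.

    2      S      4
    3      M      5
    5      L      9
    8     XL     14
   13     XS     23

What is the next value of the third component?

For the third component, each term is the sum of the two before it: 4, 5, 9, 14, 23 → 37.

37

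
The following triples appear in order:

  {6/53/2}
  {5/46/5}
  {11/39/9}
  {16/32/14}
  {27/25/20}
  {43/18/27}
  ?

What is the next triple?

First component: each term is the sum of the two before it, so 6, 5, 11, 16, 27, 43 → 70.
For the second component, −7 each step: 53, 46, 39, 32, 25, 18 → 11.
Third component: differences are 3, 4, 5, … (increasing by 1 each time); 2, 5, 9, 14, 20, 27 → 35.
Putting it together: {70/11/35}.

{70/11/35}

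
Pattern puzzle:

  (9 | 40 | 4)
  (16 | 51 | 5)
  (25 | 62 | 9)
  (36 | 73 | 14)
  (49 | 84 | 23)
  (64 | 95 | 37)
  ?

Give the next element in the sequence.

First entry: perfect squares: 3², 4², 5², …, so 9, 16, 25, 36, 49, 64 → 81.
Second entry goes 40, 51, 62, 73, 84, 95 → 106 (+11 each step).
Third entry — each term is the sum of the two before it: 4, 5, 9, 14, 23, 37 → 60.
Putting it together: (81 | 106 | 60).

(81 | 106 | 60)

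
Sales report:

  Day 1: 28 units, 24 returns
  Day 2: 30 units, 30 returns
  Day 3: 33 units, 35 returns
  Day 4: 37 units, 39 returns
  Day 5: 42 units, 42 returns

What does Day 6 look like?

Units: 28, 30, 33, 37, 42 → 48 (differences are 2, 3, 4, … (increasing by 1 each time)).
For the returns, differences are 6, 5, 4, … (decreasing by 1 each time): 24, 30, 35, 39, 42 → 44.
So the next line is 48 units, 44 returns.

48 units, 44 returns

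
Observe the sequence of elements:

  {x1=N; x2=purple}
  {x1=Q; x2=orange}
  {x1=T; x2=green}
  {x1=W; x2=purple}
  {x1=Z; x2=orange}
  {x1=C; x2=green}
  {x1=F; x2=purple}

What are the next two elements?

X1: N, Q, T, W, Z, C, F → I → L (letters move forward 3 places in the alphabet, wrapping Z→A).
X2: purple, orange, green, purple, orange, green, purple → orange → green (repeats purple → orange → green).
Putting the parts together: {x1=I; x2=orange} and then {x1=L; x2=green}.

{x1=I; x2=orange}, {x1=L; x2=green}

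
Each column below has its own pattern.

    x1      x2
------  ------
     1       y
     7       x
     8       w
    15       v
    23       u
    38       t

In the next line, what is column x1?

Column x1: each term is the sum of the two before it; 1, 7, 8, 15, 23, 38 → 61.

61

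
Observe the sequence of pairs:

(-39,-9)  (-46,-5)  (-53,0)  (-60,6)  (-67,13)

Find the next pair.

First entry: -39, -46, -53, -60, -67 → -74 (−7 each step).
Second entry — differences are 4, 5, 6, … (increasing by 1 each time): -9, -5, 0, 6, 13 → 21.
Combining the parts gives (-74,21).

(-74,21)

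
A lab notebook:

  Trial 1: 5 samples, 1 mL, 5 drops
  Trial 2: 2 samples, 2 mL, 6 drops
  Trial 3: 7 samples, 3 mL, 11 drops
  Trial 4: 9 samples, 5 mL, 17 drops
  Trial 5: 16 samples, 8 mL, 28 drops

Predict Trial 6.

25 samples, 13 mL, 45 drops

For the samples, each term is the sum of the two before it: 5, 2, 7, 9, 16 → 25.
For the mL, each term is the sum of the two before it: 1, 2, 3, 5, 8 → 13.
Drops goes 5, 6, 11, 17, 28 → 45 (each term is the sum of the two before it).
Putting it together: 25 samples, 13 mL, 45 drops.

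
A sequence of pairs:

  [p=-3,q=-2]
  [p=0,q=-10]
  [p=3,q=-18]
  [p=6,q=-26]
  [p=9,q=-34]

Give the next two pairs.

P: -3, 0, 3, 6, 9 → 12 → 15 (+3 each step).
Q: -2, -10, -18, -26, -34 → -42 → -50 (−8 each step).
Putting the parts together: [p=12,q=-42] and then [p=15,q=-50].

[p=12,q=-42], [p=15,q=-50]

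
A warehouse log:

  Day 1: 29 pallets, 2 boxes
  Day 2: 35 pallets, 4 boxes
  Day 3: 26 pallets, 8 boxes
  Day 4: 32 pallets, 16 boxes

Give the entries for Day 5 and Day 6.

Pallets: alternating steps +6, −9, +6, −9, …; 29, 35, 26, 32 → 23 → 29.
Boxes goes 2, 4, 8, 16 → 32 → 64 (×2 each step).
So the next two records are 23 pallets, 32 boxes and 29 pallets, 64 boxes.

23 pallets, 32 boxes; 29 pallets, 64 boxes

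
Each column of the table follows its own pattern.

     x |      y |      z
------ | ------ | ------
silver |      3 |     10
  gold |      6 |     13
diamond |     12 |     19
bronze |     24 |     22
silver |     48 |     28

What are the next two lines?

gold  96  31; diamond  192  37

Column x goes silver, gold, diamond, bronze, silver → gold → diamond (repeats silver → gold → diamond → bronze).
Column y goes 3, 6, 12, 24, 48 → 96 → 192 (×2 each step).
Column z goes 10, 13, 19, 22, 28 → 31 → 37 (alternating steps +3, +6, +3, +6, …).
So the next two lines are gold  96  31 and diamond  192  37.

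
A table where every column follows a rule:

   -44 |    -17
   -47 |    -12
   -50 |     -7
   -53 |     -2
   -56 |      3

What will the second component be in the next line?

Second component: -17, -12, -7, -2, 3 → 8 (+5 each step).

8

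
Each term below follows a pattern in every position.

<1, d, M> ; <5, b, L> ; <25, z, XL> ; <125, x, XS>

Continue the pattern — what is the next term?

First component: ×5 each step, so 1, 5, 25, 125 → 625.
Letter goes d, b, z, x → v (letters move back 2 places in the alphabet, wrapping A→Z).
Size goes M, L, XL, XS → S (runs through clothing sizes XS→XL).
Combining the parts gives <625, v, S>.

<625, v, S>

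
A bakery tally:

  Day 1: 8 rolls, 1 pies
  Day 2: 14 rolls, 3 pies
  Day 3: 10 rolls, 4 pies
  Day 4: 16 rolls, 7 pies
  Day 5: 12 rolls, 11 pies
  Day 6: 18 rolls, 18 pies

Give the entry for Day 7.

Rolls — alternating steps +6, −4, +6, −4, …: 8, 14, 10, 16, 12, 18 → 14.
For the pies, each term is the sum of the two before it: 1, 3, 4, 7, 11, 18 → 29.
Combining the parts gives 14 rolls, 29 pies.

14 rolls, 29 pies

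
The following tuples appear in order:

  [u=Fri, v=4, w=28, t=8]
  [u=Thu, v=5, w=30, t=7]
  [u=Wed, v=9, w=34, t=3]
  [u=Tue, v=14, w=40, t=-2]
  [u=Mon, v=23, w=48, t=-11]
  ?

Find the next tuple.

[u=Sun, v=37, w=58, t=-25]

U: runs backward through the weekdays Mon→Sun; Fri, Thu, Wed, Tue, Mon → Sun.
V — each term is the sum of the two before it: 4, 5, 9, 14, 23 → 37.
W: differences are 2, 4, 6, … (increasing by 2 each time); 28, 30, 34, 40, 48 → 58.
T goes 8, 7, 3, -2, -11 → -25 (together with the v always sums to 12).
Combining the parts gives [u=Sun, v=37, w=58, t=-25].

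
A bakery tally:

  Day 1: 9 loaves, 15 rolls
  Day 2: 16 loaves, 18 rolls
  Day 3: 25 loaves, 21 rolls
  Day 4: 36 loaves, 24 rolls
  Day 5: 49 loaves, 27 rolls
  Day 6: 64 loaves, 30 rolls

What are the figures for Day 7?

81 loaves, 33 rolls

Loaves: perfect squares: 3², 4², 5², …; 9, 16, 25, 36, 49, 64 → 81.
Rolls: +3 each step, so 15, 18, 21, 24, 27, 30 → 33.
Putting it together: 81 loaves, 33 rolls.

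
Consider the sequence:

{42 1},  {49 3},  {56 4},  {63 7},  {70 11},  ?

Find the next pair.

First part: +7 each step; 42, 49, 56, 63, 70 → 77.
Second part — each term is the sum of the two before it: 1, 3, 4, 7, 11 → 18.
So the next pair is {77 18}.

{77 18}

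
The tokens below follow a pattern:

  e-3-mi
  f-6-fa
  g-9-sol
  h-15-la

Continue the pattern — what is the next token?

Letter: letters move forward 1 place in the alphabet, so e, f, g, h → i.
For the second component, each term is the sum of the two before it: 3, 6, 9, 15 → 24.
Note: runs through the solfège scale do→ti, so mi, fa, sol, la → ti.
Putting it together: i-24-ti.

i-24-ti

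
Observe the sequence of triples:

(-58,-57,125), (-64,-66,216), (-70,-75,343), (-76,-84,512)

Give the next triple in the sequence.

(-82,-93,729)

First component: -58, -64, -70, -76 → -82 (−6 each step).
Second component: −9 each step; -57, -66, -75, -84 → -93.
Third component — perfect cubes: 5³, 6³, 7³, …: 125, 216, 343, 512 → 729.
Combining the parts gives (-82,-93,729).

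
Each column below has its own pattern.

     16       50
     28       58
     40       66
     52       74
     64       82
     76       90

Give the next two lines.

88  98; 100  106

First component: +12 each step; 16, 28, 40, 52, 64, 76 → 88 → 100.
Second component: +8 each step, so 50, 58, 66, 74, 82, 90 → 98 → 106.
So the next two lines are 88  98 and 100  106.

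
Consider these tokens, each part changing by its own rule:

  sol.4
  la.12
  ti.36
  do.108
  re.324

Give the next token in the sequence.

mi.972

For the note, runs through the solfège scale do→ti: sol, la, ti, do, re → mi.
Second component: 4, 12, 36, 108, 324 → 972 (×3 each step).
So the next token is mi.972.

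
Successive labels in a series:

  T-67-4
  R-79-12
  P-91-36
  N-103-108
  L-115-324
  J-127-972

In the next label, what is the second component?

Second component — +12 each step: 67, 79, 91, 103, 115, 127 → 139.

139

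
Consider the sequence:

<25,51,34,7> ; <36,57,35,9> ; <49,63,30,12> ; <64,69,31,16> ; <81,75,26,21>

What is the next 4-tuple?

First value: perfect squares: 5², 6², 7², …; 25, 36, 49, 64, 81 → 100.
Second value: +6 each step, so 51, 57, 63, 69, 75 → 81.
For the third value, alternating steps +1, −5, +1, −5, …: 34, 35, 30, 31, 26 → 27.
Fourth value: differences are 2, 3, 4, … (increasing by 1 each time), so 7, 9, 12, 16, 21 → 27.
So the next 4-tuple is <100,81,27,27>.

<100,81,27,27>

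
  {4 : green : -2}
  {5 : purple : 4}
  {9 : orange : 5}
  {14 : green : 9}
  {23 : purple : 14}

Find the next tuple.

First value: each term is the sum of the two before it, so 4, 5, 9, 14, 23 → 37.
Colour: repeats green → purple → orange, so green, purple, orange, green, purple → orange.
Third value: -2, 4, 5, 9, 14 → 23 (always the previous value of the first value).
Combining the parts gives {37 : orange : 23}.

{37 : orange : 23}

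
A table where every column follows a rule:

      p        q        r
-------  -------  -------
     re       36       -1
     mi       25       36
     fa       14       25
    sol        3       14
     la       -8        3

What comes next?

ti  -19  -8

Column p goes re, mi, fa, sol, la → ti (runs through the solfège scale do→ti).
Column q goes 36, 25, 14, 3, -8 → -19 (−11 each step).
Column r — always the previous value of the column q: -1, 36, 25, 14, 3 → -8.
So the next row is ti  -19  -8.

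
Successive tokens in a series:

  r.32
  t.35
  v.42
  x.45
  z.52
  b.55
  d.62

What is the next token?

Letter: letters move forward 2 places in the alphabet, wrapping Z→A, so r, t, v, x, z, b, d → f.
Second component — alternating steps +3, +7, +3, +7, …: 32, 35, 42, 45, 52, 55, 62 → 65.
Combining the parts gives f.65.

f.65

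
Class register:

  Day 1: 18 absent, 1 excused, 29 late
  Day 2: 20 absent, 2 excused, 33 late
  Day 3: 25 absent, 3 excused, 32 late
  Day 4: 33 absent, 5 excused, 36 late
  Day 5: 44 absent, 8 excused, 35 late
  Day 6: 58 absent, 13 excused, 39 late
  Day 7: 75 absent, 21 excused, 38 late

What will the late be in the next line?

42

Absent goes 18, 20, 25, 33, 44, 58, 75 → 95 (differences are 2, 5, 8, … (increasing by 3 each time)).
For the excused, each term is the sum of the two before it: 1, 2, 3, 5, 8, 13, 21 → 34.
Late goes 29, 33, 32, 36, 35, 39, 38 → 42 (alternating steps +4, −1, +4, −1, …).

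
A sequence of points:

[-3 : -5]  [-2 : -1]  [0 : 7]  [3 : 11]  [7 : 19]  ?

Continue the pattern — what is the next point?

[12 : 23]

First slot goes -3, -2, 0, 3, 7 → 12 (differences are 1, 2, 3, … (increasing by 1 each time)).
Second slot: alternating steps +4, +8, +4, +8, …; -5, -1, 7, 11, 19 → 23.
Combining the parts gives [12 : 23].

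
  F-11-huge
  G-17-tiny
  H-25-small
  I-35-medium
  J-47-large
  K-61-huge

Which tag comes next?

Letter: F, G, H, I, J, K → L (letters move forward 1 place in the alphabet).
Second component — differences are 6, 8, 10, … (increasing by 2 each time): 11, 17, 25, 35, 47, 61 → 77.
Size: huge, tiny, small, medium, large, huge → tiny (repeats huge → tiny → small → medium → large).
Combining the parts gives L-77-tiny.

L-77-tiny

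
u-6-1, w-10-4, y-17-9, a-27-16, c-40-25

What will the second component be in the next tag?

Second component: differences are 4, 7, 10, … (increasing by 3 each time); 6, 10, 17, 27, 40 → 56.

56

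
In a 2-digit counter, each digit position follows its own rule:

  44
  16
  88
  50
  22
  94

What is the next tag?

66

First digit: 4, 1, 8, 5, 2, 9 → 6 (−3 each step, mod 10).
For the second digit, +2 each step, mod 10: 4, 6, 8, 0, 2, 4 → 6.
Putting it together: 66.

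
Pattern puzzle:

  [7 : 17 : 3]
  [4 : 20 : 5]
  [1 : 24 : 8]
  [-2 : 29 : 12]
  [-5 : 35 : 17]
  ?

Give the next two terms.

First coordinate: −3 each step; 7, 4, 1, -2, -5 → -8 → -11.
For the second coordinate, differences are 3, 4, 5, … (increasing by 1 each time): 17, 20, 24, 29, 35 → 42 → 50.
Third coordinate: 3, 5, 8, 12, 17 → 23 → 30 (differences are 2, 3, 4, … (increasing by 1 each time)).
So the next two terms are [-8 : 42 : 23] and [-11 : 50 : 30].

[-8 : 42 : 23], [-11 : 50 : 30]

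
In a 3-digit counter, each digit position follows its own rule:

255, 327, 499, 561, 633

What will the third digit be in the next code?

For the third digit, +2 each step, mod 10: 5, 7, 9, 1, 3 → 5.

5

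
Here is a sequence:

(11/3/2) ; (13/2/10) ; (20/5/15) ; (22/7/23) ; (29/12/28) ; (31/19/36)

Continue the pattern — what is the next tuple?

For the first value, alternating steps +2, +7, +2, +7, …: 11, 13, 20, 22, 29, 31 → 38.
Second value goes 3, 2, 5, 7, 12, 19 → 31 (each term is the sum of the two before it).
Third value: alternating steps +8, +5, +8, +5, …, so 2, 10, 15, 23, 28, 36 → 41.
Combining the parts gives (38/31/41).

(38/31/41)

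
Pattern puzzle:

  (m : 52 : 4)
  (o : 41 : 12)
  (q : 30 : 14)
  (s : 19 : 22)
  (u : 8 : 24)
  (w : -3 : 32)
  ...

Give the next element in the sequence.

(y : -14 : 34)

For the letter, letters move forward 2 places in the alphabet: m, o, q, s, u, w → y.
Second part: 52, 41, 30, 19, 8, -3 → -14 (−11 each step).
Third part: alternating steps +8, +2, +8, +2, …; 4, 12, 14, 22, 24, 32 → 34.
Combining the parts gives (y : -14 : 34).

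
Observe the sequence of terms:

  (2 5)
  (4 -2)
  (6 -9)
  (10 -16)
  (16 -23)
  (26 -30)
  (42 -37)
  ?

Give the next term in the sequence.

First component: each term is the sum of the two before it, so 2, 4, 6, 10, 16, 26, 42 → 68.
Second component: −7 each step; 5, -2, -9, -16, -23, -30, -37 → -44.
Combining the parts gives (68 -44).

(68 -44)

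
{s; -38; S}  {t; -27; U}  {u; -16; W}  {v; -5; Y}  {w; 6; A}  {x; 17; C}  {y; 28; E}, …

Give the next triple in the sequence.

{z; 39; G}

For the first letter, letters move forward 1 place in the alphabet: s, t, u, v, w, x, y → z.
Second entry goes -38, -27, -16, -5, 6, 17, 28 → 39 (+11 each step).
Second letter — letters move forward 2 places in the alphabet, wrapping Z→A: S, U, W, Y, A, C, E → G.
Putting it together: {z; 39; G}.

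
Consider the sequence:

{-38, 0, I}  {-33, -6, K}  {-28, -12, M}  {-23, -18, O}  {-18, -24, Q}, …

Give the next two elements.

{-13, -30, S}, {-8, -36, U}

First entry — +5 each step: -38, -33, -28, -23, -18 → -13 → -8.
For the second entry, −6 each step: 0, -6, -12, -18, -24 → -30 → -36.
For the letter, letters move forward 2 places in the alphabet: I, K, M, O, Q → S → U.
Putting the parts together: {-13, -30, S} and then {-8, -36, U}.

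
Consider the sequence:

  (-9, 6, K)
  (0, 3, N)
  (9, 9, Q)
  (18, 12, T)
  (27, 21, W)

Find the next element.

First entry — +9 each step: -9, 0, 9, 18, 27 → 36.
Second entry — each term is the sum of the two before it: 6, 3, 9, 12, 21 → 33.
Letter: letters move forward 3 places in the alphabet, so K, N, Q, T, W → Z.
Combining the parts gives (36, 33, Z).

(36, 33, Z)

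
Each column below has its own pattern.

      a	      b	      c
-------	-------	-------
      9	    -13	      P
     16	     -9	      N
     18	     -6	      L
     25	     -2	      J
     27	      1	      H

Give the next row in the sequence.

34  5  F

Column a — alternating steps +7, +2, +7, +2, …: 9, 16, 18, 25, 27 → 34.
Column b — alternating steps +4, +3, +4, +3, …: -13, -9, -6, -2, 1 → 5.
Column c: letters move back 2 places in the alphabet; P, N, L, J, H → F.
Combining the parts gives 34  5  F.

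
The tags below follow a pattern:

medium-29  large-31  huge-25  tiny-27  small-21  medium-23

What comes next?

large-17

Size — repeats medium → large → huge → tiny → small: medium, large, huge, tiny, small, medium → large.
Second component — alternating steps +2, −6, +2, −6, …: 29, 31, 25, 27, 21, 23 → 17.
Putting it together: large-17.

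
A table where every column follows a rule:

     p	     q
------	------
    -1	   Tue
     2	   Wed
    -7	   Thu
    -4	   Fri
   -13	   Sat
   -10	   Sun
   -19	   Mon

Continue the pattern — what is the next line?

-16  Tue

Column p — alternating steps +3, −9, +3, −9, …: -1, 2, -7, -4, -13, -10, -19 → -16.
For the column q, runs through the weekdays Mon→Sun: Tue, Wed, Thu, Fri, Sat, Sun, Mon → Tue.
Combining the parts gives -16  Tue.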